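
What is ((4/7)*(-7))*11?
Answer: -44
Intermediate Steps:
((4/7)*(-7))*11 = -4*11 = -44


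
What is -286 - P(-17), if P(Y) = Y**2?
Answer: -575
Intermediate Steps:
-286 - P(-17) = -286 - 1*(-17)**2 = -286 - 1*289 = -286 - 289 = -575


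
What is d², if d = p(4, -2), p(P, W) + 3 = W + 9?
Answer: 16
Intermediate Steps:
p(P, W) = 6 + W (p(P, W) = -3 + (W + 9) = -3 + (9 + W) = 6 + W)
d = 4 (d = 6 - 2 = 4)
d² = 4² = 16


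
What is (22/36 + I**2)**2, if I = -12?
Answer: 6775609/324 ≈ 20912.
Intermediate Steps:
(22/36 + I**2)**2 = (22/36 + (-12)**2)**2 = (22*(1/36) + 144)**2 = (11/18 + 144)**2 = (2603/18)**2 = 6775609/324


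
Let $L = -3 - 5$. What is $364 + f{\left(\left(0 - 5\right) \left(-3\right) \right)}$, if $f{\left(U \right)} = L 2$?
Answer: $348$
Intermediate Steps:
$L = -8$
$f{\left(U \right)} = -16$ ($f{\left(U \right)} = \left(-8\right) 2 = -16$)
$364 + f{\left(\left(0 - 5\right) \left(-3\right) \right)} = 364 - 16 = 348$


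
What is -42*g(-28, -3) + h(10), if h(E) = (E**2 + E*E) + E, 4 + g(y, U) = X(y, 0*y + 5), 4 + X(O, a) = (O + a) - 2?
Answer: 1596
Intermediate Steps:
X(O, a) = -6 + O + a (X(O, a) = -4 + ((O + a) - 2) = -4 + (-2 + O + a) = -6 + O + a)
g(y, U) = -5 + y (g(y, U) = -4 + (-6 + y + (0*y + 5)) = -4 + (-6 + y + (0 + 5)) = -4 + (-6 + y + 5) = -4 + (-1 + y) = -5 + y)
h(E) = E + 2*E**2 (h(E) = (E**2 + E**2) + E = 2*E**2 + E = E + 2*E**2)
-42*g(-28, -3) + h(10) = -42*(-5 - 28) + 10*(1 + 2*10) = -42*(-33) + 10*(1 + 20) = 1386 + 10*21 = 1386 + 210 = 1596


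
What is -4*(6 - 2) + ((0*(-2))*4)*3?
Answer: -16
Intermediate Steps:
-4*(6 - 2) + ((0*(-2))*4)*3 = -4*4 + (0*4)*3 = -16 + 0*3 = -16 + 0 = -16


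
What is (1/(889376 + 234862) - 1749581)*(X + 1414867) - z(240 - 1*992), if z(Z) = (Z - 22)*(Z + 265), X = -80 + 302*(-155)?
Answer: -2690736551793740873/1124238 ≈ -2.3934e+12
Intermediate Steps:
X = -46890 (X = -80 - 46810 = -46890)
z(Z) = (-22 + Z)*(265 + Z)
(1/(889376 + 234862) - 1749581)*(X + 1414867) - z(240 - 1*992) = (1/(889376 + 234862) - 1749581)*(-46890 + 1414867) - (-5830 + (240 - 1*992)² + 243*(240 - 1*992)) = (1/1124238 - 1749581)*1367977 - (-5830 + (240 - 992)² + 243*(240 - 992)) = (1/1124238 - 1749581)*1367977 - (-5830 + (-752)² + 243*(-752)) = -1966945444277/1124238*1367977 - (-5830 + 565504 - 182736) = -2690736128025717629/1124238 - 1*376938 = -2690736128025717629/1124238 - 376938 = -2690736551793740873/1124238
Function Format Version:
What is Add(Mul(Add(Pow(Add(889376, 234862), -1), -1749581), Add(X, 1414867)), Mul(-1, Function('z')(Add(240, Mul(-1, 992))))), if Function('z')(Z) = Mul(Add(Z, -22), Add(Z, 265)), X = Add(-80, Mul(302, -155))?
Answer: Rational(-2690736551793740873, 1124238) ≈ -2.3934e+12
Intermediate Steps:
X = -46890 (X = Add(-80, -46810) = -46890)
Function('z')(Z) = Mul(Add(-22, Z), Add(265, Z))
Add(Mul(Add(Pow(Add(889376, 234862), -1), -1749581), Add(X, 1414867)), Mul(-1, Function('z')(Add(240, Mul(-1, 992))))) = Add(Mul(Add(Pow(Add(889376, 234862), -1), -1749581), Add(-46890, 1414867)), Mul(-1, Add(-5830, Pow(Add(240, Mul(-1, 992)), 2), Mul(243, Add(240, Mul(-1, 992)))))) = Add(Mul(Add(Pow(1124238, -1), -1749581), 1367977), Mul(-1, Add(-5830, Pow(Add(240, -992), 2), Mul(243, Add(240, -992))))) = Add(Mul(Add(Rational(1, 1124238), -1749581), 1367977), Mul(-1, Add(-5830, Pow(-752, 2), Mul(243, -752)))) = Add(Mul(Rational(-1966945444277, 1124238), 1367977), Mul(-1, Add(-5830, 565504, -182736))) = Add(Rational(-2690736128025717629, 1124238), Mul(-1, 376938)) = Add(Rational(-2690736128025717629, 1124238), -376938) = Rational(-2690736551793740873, 1124238)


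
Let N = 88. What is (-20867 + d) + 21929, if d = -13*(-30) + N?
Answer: 1540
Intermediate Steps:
d = 478 (d = -13*(-30) + 88 = 390 + 88 = 478)
(-20867 + d) + 21929 = (-20867 + 478) + 21929 = -20389 + 21929 = 1540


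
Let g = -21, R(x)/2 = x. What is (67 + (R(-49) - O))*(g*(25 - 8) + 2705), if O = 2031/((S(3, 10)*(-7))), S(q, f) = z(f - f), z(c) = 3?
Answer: 1080080/7 ≈ 1.5430e+5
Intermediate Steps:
R(x) = 2*x
S(q, f) = 3
O = -677/7 (O = 2031/((3*(-7))) = 2031/(-21) = 2031*(-1/21) = -677/7 ≈ -96.714)
(67 + (R(-49) - O))*(g*(25 - 8) + 2705) = (67 + (2*(-49) - 1*(-677/7)))*(-21*(25 - 8) + 2705) = (67 + (-98 + 677/7))*(-21*17 + 2705) = (67 - 9/7)*(-357 + 2705) = (460/7)*2348 = 1080080/7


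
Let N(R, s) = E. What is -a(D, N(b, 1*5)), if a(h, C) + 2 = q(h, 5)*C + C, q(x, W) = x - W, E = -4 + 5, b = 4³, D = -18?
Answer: 24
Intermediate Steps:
b = 64
E = 1
N(R, s) = 1
a(h, C) = -2 + C + C*(-5 + h) (a(h, C) = -2 + ((h - 1*5)*C + C) = -2 + ((h - 5)*C + C) = -2 + ((-5 + h)*C + C) = -2 + (C*(-5 + h) + C) = -2 + (C + C*(-5 + h)) = -2 + C + C*(-5 + h))
-a(D, N(b, 1*5)) = -(-2 + 1 + 1*(-5 - 18)) = -(-2 + 1 + 1*(-23)) = -(-2 + 1 - 23) = -1*(-24) = 24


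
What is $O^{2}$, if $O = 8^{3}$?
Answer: $262144$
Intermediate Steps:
$O = 512$
$O^{2} = 512^{2} = 262144$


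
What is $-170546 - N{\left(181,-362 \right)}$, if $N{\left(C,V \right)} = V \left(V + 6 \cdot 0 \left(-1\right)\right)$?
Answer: $-301590$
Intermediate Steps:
$N{\left(C,V \right)} = V^{2}$ ($N{\left(C,V \right)} = V \left(V + 0 \left(-1\right)\right) = V \left(V + 0\right) = V V = V^{2}$)
$-170546 - N{\left(181,-362 \right)} = -170546 - \left(-362\right)^{2} = -170546 - 131044 = -301590$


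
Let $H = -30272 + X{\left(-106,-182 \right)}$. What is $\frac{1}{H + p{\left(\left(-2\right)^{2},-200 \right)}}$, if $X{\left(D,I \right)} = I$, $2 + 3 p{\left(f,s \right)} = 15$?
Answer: $- \frac{3}{91349} \approx -3.2841 \cdot 10^{-5}$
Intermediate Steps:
$p{\left(f,s \right)} = \frac{13}{3}$ ($p{\left(f,s \right)} = - \frac{2}{3} + \frac{1}{3} \cdot 15 = - \frac{2}{3} + 5 = \frac{13}{3}$)
$H = -30454$ ($H = -30272 - 182 = -30454$)
$\frac{1}{H + p{\left(\left(-2\right)^{2},-200 \right)}} = \frac{1}{-30454 + \frac{13}{3}} = \frac{1}{- \frac{91349}{3}} = - \frac{3}{91349}$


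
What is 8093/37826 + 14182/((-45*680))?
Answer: -72200633/289368900 ≈ -0.24951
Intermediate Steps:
8093/37826 + 14182/((-45*680)) = 8093*(1/37826) + 14182/(-30600) = 8093/37826 + 14182*(-1/30600) = 8093/37826 - 7091/15300 = -72200633/289368900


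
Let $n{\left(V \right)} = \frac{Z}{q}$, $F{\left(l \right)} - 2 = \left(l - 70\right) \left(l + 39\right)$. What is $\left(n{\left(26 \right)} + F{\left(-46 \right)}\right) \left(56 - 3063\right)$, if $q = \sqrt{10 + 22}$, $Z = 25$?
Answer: $-2447698 - \frac{75175 \sqrt{2}}{8} \approx -2.461 \cdot 10^{6}$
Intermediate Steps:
$F{\left(l \right)} = 2 + \left(-70 + l\right) \left(39 + l\right)$ ($F{\left(l \right)} = 2 + \left(l - 70\right) \left(l + 39\right) = 2 + \left(-70 + l\right) \left(39 + l\right)$)
$q = 4 \sqrt{2}$ ($q = \sqrt{32} = 4 \sqrt{2} \approx 5.6569$)
$n{\left(V \right)} = \frac{25 \sqrt{2}}{8}$ ($n{\left(V \right)} = \frac{25}{4 \sqrt{2}} = 25 \frac{\sqrt{2}}{8} = \frac{25 \sqrt{2}}{8}$)
$\left(n{\left(26 \right)} + F{\left(-46 \right)}\right) \left(56 - 3063\right) = \left(\frac{25 \sqrt{2}}{8} - \left(1302 - 2116\right)\right) \left(56 - 3063\right) = \left(\frac{25 \sqrt{2}}{8} + \left(-2728 + 2116 + 1426\right)\right) \left(-3007\right) = \left(\frac{25 \sqrt{2}}{8} + 814\right) \left(-3007\right) = \left(814 + \frac{25 \sqrt{2}}{8}\right) \left(-3007\right) = -2447698 - \frac{75175 \sqrt{2}}{8}$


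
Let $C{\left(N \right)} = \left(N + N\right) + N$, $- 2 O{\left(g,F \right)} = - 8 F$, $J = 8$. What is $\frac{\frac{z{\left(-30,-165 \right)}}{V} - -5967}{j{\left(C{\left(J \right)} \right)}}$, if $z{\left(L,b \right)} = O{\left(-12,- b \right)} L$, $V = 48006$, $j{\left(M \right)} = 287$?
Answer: $\frac{15912889}{765429} \approx 20.789$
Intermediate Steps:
$O{\left(g,F \right)} = 4 F$ ($O{\left(g,F \right)} = - \frac{\left(-8\right) F}{2} = 4 F$)
$C{\left(N \right)} = 3 N$ ($C{\left(N \right)} = 2 N + N = 3 N$)
$z{\left(L,b \right)} = - 4 L b$ ($z{\left(L,b \right)} = 4 \left(- b\right) L = - 4 b L = - 4 L b$)
$\frac{\frac{z{\left(-30,-165 \right)}}{V} - -5967}{j{\left(C{\left(J \right)} \right)}} = \frac{\frac{\left(-4\right) \left(-30\right) \left(-165\right)}{48006} - -5967}{287} = \left(\left(-19800\right) \frac{1}{48006} + 5967\right) \frac{1}{287} = \left(- \frac{1100}{2667} + 5967\right) \frac{1}{287} = \frac{15912889}{2667} \cdot \frac{1}{287} = \frac{15912889}{765429}$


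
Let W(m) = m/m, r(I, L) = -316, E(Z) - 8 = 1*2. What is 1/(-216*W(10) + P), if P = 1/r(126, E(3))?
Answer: -316/68257 ≈ -0.0046296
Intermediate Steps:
E(Z) = 10 (E(Z) = 8 + 1*2 = 8 + 2 = 10)
W(m) = 1
P = -1/316 (P = 1/(-316) = -1/316 ≈ -0.0031646)
1/(-216*W(10) + P) = 1/(-216*1 - 1/316) = 1/(-216 - 1/316) = 1/(-68257/316) = -316/68257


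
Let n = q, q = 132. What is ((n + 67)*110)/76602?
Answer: 10945/38301 ≈ 0.28576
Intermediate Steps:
n = 132
((n + 67)*110)/76602 = ((132 + 67)*110)/76602 = (199*110)*(1/76602) = 21890*(1/76602) = 10945/38301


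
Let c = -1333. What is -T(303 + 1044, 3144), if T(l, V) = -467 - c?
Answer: -866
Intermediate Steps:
T(l, V) = 866 (T(l, V) = -467 - 1*(-1333) = -467 + 1333 = 866)
-T(303 + 1044, 3144) = -1*866 = -866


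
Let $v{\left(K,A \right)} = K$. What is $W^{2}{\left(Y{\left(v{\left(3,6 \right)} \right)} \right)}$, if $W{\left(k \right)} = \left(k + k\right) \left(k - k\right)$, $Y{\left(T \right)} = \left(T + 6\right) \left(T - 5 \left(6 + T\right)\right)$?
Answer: $0$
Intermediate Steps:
$Y{\left(T \right)} = \left(-30 - 4 T\right) \left(6 + T\right)$ ($Y{\left(T \right)} = \left(6 + T\right) \left(T - \left(30 + 5 T\right)\right) = \left(6 + T\right) \left(-30 - 4 T\right) = \left(-30 - 4 T\right) \left(6 + T\right)$)
$W{\left(k \right)} = 0$ ($W{\left(k \right)} = 2 k 0 = 0$)
$W^{2}{\left(Y{\left(v{\left(3,6 \right)} \right)} \right)} = 0^{2} = 0$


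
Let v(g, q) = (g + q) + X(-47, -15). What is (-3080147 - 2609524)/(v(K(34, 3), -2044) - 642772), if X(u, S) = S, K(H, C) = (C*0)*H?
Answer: 5689671/644831 ≈ 8.8235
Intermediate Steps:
K(H, C) = 0 (K(H, C) = 0*H = 0)
v(g, q) = -15 + g + q (v(g, q) = (g + q) - 15 = -15 + g + q)
(-3080147 - 2609524)/(v(K(34, 3), -2044) - 642772) = (-3080147 - 2609524)/((-15 + 0 - 2044) - 642772) = -5689671/(-2059 - 642772) = -5689671/(-644831) = -5689671*(-1/644831) = 5689671/644831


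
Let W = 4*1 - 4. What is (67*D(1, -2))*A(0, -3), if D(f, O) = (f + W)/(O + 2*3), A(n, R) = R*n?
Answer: 0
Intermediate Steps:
W = 0 (W = 4 - 4 = 0)
D(f, O) = f/(6 + O) (D(f, O) = (f + 0)/(O + 2*3) = f/(O + 6) = f/(6 + O))
(67*D(1, -2))*A(0, -3) = (67*(1/(6 - 2)))*(-3*0) = (67*(1/4))*0 = (67*(1*(¼)))*0 = (67*(¼))*0 = (67/4)*0 = 0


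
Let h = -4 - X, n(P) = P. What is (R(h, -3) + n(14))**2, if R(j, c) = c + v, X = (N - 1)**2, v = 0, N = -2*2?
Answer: 121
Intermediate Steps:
N = -4
X = 25 (X = (-4 - 1)**2 = (-5)**2 = 25)
h = -29 (h = -4 - 1*25 = -4 - 25 = -29)
R(j, c) = c (R(j, c) = c + 0 = c)
(R(h, -3) + n(14))**2 = (-3 + 14)**2 = 11**2 = 121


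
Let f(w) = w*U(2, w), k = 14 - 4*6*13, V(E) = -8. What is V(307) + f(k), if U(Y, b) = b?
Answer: 88796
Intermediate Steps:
k = -298 (k = 14 - 24*13 = 14 - 312 = -298)
f(w) = w² (f(w) = w*w = w²)
V(307) + f(k) = -8 + (-298)² = -8 + 88804 = 88796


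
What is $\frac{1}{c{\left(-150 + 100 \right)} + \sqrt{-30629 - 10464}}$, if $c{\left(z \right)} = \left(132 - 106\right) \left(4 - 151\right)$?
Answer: $- \frac{294}{1126829} - \frac{i \sqrt{41093}}{14648777} \approx -0.00026091 - 1.3838 \cdot 10^{-5} i$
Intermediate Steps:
$c{\left(z \right)} = -3822$ ($c{\left(z \right)} = 26 \left(-147\right) = -3822$)
$\frac{1}{c{\left(-150 + 100 \right)} + \sqrt{-30629 - 10464}} = \frac{1}{-3822 + \sqrt{-30629 - 10464}} = \frac{1}{-3822 + \sqrt{-41093}} = \frac{1}{-3822 + i \sqrt{41093}}$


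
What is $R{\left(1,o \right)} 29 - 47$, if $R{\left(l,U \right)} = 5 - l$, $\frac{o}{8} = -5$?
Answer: $69$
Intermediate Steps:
$o = -40$ ($o = 8 \left(-5\right) = -40$)
$R{\left(1,o \right)} 29 - 47 = \left(5 - 1\right) 29 - 47 = 4 \cdot 29 - 47 = 116 - 47 = 69$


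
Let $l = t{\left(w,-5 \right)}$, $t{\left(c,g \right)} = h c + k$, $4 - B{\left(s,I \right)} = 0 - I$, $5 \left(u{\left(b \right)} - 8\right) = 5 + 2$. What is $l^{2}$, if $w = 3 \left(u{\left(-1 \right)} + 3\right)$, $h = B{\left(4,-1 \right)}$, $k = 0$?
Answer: $\frac{311364}{25} \approx 12455.0$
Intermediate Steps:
$u{\left(b \right)} = \frac{47}{5}$ ($u{\left(b \right)} = 8 + \frac{5 + 2}{5} = 8 + \frac{1}{5} \cdot 7 = 8 + \frac{7}{5} = \frac{47}{5}$)
$B{\left(s,I \right)} = 4 + I$ ($B{\left(s,I \right)} = 4 - \left(0 - I\right) = 4 - - I = 4 + I$)
$h = 3$ ($h = 4 - 1 = 3$)
$w = \frac{186}{5}$ ($w = 3 \left(\frac{47}{5} + 3\right) = 3 \cdot \frac{62}{5} = \frac{186}{5} \approx 37.2$)
$t{\left(c,g \right)} = 3 c$ ($t{\left(c,g \right)} = 3 c + 0 = 3 c$)
$l = \frac{558}{5}$ ($l = 3 \cdot \frac{186}{5} = \frac{558}{5} \approx 111.6$)
$l^{2} = \left(\frac{558}{5}\right)^{2} = \frac{311364}{25}$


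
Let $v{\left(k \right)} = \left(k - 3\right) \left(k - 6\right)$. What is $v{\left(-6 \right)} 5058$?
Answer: $546264$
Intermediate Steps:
$v{\left(k \right)} = \left(-6 + k\right) \left(-3 + k\right)$ ($v{\left(k \right)} = \left(-3 + k\right) \left(-6 + k\right) = \left(-6 + k\right) \left(-3 + k\right)$)
$v{\left(-6 \right)} 5058 = \left(18 + \left(-6\right)^{2} - -54\right) 5058 = \left(18 + 36 + 54\right) 5058 = 108 \cdot 5058 = 546264$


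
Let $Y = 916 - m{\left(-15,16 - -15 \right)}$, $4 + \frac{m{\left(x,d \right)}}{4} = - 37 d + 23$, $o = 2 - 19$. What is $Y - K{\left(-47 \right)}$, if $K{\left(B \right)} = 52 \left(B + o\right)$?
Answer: $8756$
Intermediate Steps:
$o = -17$
$K{\left(B \right)} = -884 + 52 B$ ($K{\left(B \right)} = 52 \left(B - 17\right) = 52 \left(-17 + B\right) = -884 + 52 B$)
$m{\left(x,d \right)} = 76 - 148 d$ ($m{\left(x,d \right)} = -16 + 4 \left(- 37 d + 23\right) = -16 + 4 \left(23 - 37 d\right) = -16 - \left(-92 + 148 d\right) = 76 - 148 d$)
$Y = 5428$ ($Y = 916 - \left(76 - 148 \left(16 - -15\right)\right) = 916 - \left(76 - 148 \left(16 + 15\right)\right) = 916 - \left(76 - 4588\right) = 916 - -4512 = 916 + 4512 = 5428$)
$Y - K{\left(-47 \right)} = 5428 - \left(-884 + 52 \left(-47\right)\right) = 5428 - \left(-884 - 2444\right) = 5428 - -3328 = 5428 + 3328 = 8756$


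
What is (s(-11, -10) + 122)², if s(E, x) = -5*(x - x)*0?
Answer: 14884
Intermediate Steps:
s(E, x) = 0 (s(E, x) = -5*0*0 = 0*0 = 0)
(s(-11, -10) + 122)² = (0 + 122)² = 122² = 14884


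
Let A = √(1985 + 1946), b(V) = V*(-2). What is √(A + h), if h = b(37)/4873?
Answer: √(-360602 + 23746129*√3931)/4873 ≈ 7.9172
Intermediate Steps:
b(V) = -2*V
h = -74/4873 (h = -2*37/4873 = -74*1/4873 = -74/4873 ≈ -0.015186)
A = √3931 ≈ 62.698
√(A + h) = √(√3931 - 74/4873) = √(-74/4873 + √3931)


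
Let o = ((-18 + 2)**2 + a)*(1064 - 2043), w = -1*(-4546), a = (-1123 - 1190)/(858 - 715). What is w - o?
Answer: 3111353/13 ≈ 2.3933e+5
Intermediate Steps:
a = -2313/143 ≈ -16.175
w = 4546
o = -3052255/13 (o = ((-18 + 2)**2 - 2313/143)*(1064 - 2043) = ((-16)**2 - 2313/143)*(-979) = (256 - 2313/143)*(-979) = (34295/143)*(-979) = -3052255/13 ≈ -2.3479e+5)
w - o = 4546 - 1*(-3052255/13) = 4546 + 3052255/13 = 3111353/13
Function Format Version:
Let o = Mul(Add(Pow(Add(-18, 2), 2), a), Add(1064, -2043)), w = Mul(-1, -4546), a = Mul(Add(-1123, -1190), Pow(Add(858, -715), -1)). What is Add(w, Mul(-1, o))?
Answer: Rational(3111353, 13) ≈ 2.3933e+5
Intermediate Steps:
a = Rational(-2313, 143) (a = Mul(-2313, Pow(143, -1)) = Mul(-2313, Rational(1, 143)) = Rational(-2313, 143) ≈ -16.175)
w = 4546
o = Rational(-3052255, 13) (o = Mul(Add(Pow(Add(-18, 2), 2), Rational(-2313, 143)), Add(1064, -2043)) = Mul(Add(Pow(-16, 2), Rational(-2313, 143)), -979) = Mul(Add(256, Rational(-2313, 143)), -979) = Mul(Rational(34295, 143), -979) = Rational(-3052255, 13) ≈ -2.3479e+5)
Add(w, Mul(-1, o)) = Add(4546, Mul(-1, Rational(-3052255, 13))) = Add(4546, Rational(3052255, 13)) = Rational(3111353, 13)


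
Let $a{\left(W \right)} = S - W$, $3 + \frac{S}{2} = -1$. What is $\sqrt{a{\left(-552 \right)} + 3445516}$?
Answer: $2 \sqrt{861515} \approx 1856.4$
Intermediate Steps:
$S = -8$ ($S = -6 + 2 \left(-1\right) = -6 - 2 = -8$)
$a{\left(W \right)} = -8 - W$
$\sqrt{a{\left(-552 \right)} + 3445516} = \sqrt{\left(-8 - -552\right) + 3445516} = \sqrt{\left(-8 + 552\right) + 3445516} = \sqrt{544 + 3445516} = \sqrt{3446060} = 2 \sqrt{861515}$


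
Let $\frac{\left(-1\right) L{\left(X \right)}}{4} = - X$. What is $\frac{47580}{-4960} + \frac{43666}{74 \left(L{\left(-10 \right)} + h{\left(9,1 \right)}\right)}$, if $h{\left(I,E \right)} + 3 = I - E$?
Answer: $- \frac{1213627}{45880} \approx -26.452$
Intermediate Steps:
$h{\left(I,E \right)} = -3 + I - E$ ($h{\left(I,E \right)} = -3 - \left(E - I\right) = -3 + I - E$)
$L{\left(X \right)} = 4 X$ ($L{\left(X \right)} = - 4 \left(- X\right) = 4 X$)
$\frac{47580}{-4960} + \frac{43666}{74 \left(L{\left(-10 \right)} + h{\left(9,1 \right)}\right)} = \frac{47580}{-4960} + \frac{43666}{74 \left(4 \left(-10\right) - -5\right)} = 47580 \left(- \frac{1}{4960}\right) + \frac{43666}{74 \left(-40 - -5\right)} = - \frac{2379}{248} + \frac{43666}{74 \left(-40 + 5\right)} = - \frac{2379}{248} + \frac{43666}{74 \left(-35\right)} = - \frac{2379}{248} + \frac{43666}{-2590} = - \frac{2379}{248} + 43666 \left(- \frac{1}{2590}\right) = - \frac{2379}{248} - \frac{3119}{185} = - \frac{1213627}{45880}$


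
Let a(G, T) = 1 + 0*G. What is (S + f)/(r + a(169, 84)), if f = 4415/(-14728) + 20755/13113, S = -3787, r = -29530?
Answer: 731128950023/5702884507656 ≈ 0.12820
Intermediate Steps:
f = 247785745/193128264 (f = 4415*(-1/14728) + 20755*(1/13113) = -4415/14728 + 20755/13113 = 247785745/193128264 ≈ 1.2830)
a(G, T) = 1 (a(G, T) = 1 + 0 = 1)
(S + f)/(r + a(169, 84)) = (-3787 + 247785745/193128264)/(-29530 + 1) = -731128950023/193128264/(-29529) = -731128950023/193128264*(-1/29529) = 731128950023/5702884507656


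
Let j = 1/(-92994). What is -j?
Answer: 1/92994 ≈ 1.0753e-5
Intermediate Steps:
j = -1/92994 ≈ -1.0753e-5
-j = -1*(-1/92994) = 1/92994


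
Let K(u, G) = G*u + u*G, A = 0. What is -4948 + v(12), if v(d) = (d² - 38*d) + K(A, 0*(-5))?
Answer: -5260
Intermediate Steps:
K(u, G) = 2*G*u (K(u, G) = G*u + G*u = 2*G*u)
v(d) = d² - 38*d (v(d) = (d² - 38*d) + 2*(0*(-5))*0 = (d² - 38*d) + 2*0*0 = (d² - 38*d) + 0 = d² - 38*d)
-4948 + v(12) = -4948 + 12*(-38 + 12) = -4948 + 12*(-26) = -4948 - 312 = -5260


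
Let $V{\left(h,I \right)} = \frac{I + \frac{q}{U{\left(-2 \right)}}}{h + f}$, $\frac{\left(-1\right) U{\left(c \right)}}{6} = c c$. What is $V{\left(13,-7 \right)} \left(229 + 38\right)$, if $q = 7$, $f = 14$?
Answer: $- \frac{15575}{216} \approx -72.106$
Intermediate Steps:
$U{\left(c \right)} = - 6 c^{2}$ ($U{\left(c \right)} = - 6 c c = - 6 c^{2}$)
$V{\left(h,I \right)} = \frac{- \frac{7}{24} + I}{14 + h}$ ($V{\left(h,I \right)} = \frac{I + \frac{7}{\left(-6\right) \left(-2\right)^{2}}}{h + 14} = \frac{I + \frac{7}{\left(-6\right) 4}}{14 + h} = \frac{I + \frac{7}{-24}}{14 + h} = \frac{I + 7 \left(- \frac{1}{24}\right)}{14 + h} = \frac{I - \frac{7}{24}}{14 + h} = \frac{- \frac{7}{24} + I}{14 + h}$)
$V{\left(13,-7 \right)} \left(229 + 38\right) = \frac{- \frac{7}{24} - 7}{14 + 13} \left(229 + 38\right) = \frac{1}{27} \left(- \frac{175}{24}\right) 267 = \left(- \frac{175}{648}\right) 267 = - \frac{15575}{216}$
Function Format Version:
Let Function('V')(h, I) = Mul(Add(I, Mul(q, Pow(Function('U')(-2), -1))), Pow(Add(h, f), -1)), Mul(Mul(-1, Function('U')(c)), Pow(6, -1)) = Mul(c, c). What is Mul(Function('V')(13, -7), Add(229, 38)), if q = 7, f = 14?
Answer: Rational(-15575, 216) ≈ -72.106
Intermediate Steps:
Function('U')(c) = Mul(-6, Pow(c, 2)) (Function('U')(c) = Mul(-6, Mul(c, c)) = Mul(-6, Pow(c, 2)))
Function('V')(h, I) = Mul(Pow(Add(14, h), -1), Add(Rational(-7, 24), I)) (Function('V')(h, I) = Mul(Add(I, Mul(7, Pow(Mul(-6, Pow(-2, 2)), -1))), Pow(Add(h, 14), -1)) = Mul(Add(I, Mul(7, Pow(Mul(-6, 4), -1))), Pow(Add(14, h), -1)) = Mul(Add(I, Mul(7, Pow(-24, -1))), Pow(Add(14, h), -1)) = Mul(Add(I, Mul(7, Rational(-1, 24))), Pow(Add(14, h), -1)) = Mul(Add(I, Rational(-7, 24)), Pow(Add(14, h), -1)) = Mul(Add(Rational(-7, 24), I), Pow(Add(14, h), -1)) = Mul(Pow(Add(14, h), -1), Add(Rational(-7, 24), I)))
Mul(Function('V')(13, -7), Add(229, 38)) = Mul(Mul(Pow(Add(14, 13), -1), Add(Rational(-7, 24), -7)), Add(229, 38)) = Mul(Mul(Pow(27, -1), Rational(-175, 24)), 267) = Mul(Mul(Rational(1, 27), Rational(-175, 24)), 267) = Mul(Rational(-175, 648), 267) = Rational(-15575, 216)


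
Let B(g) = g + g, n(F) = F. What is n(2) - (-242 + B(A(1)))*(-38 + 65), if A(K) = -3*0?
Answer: 6536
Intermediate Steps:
A(K) = 0
B(g) = 2*g
n(2) - (-242 + B(A(1)))*(-38 + 65) = 2 - (-242 + 2*0)*(-38 + 65) = 2 - (-242 + 0)*27 = 2 - (-242)*27 = 2 - 1*(-6534) = 2 + 6534 = 6536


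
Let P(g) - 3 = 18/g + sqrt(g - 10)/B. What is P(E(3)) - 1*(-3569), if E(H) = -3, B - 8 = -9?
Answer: 3566 - I*sqrt(13) ≈ 3566.0 - 3.6056*I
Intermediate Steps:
B = -1 (B = 8 - 9 = -1)
P(g) = 3 - sqrt(-10 + g) + 18/g (P(g) = 3 + (18/g + sqrt(g - 10)/(-1)) = 3 + (18/g + sqrt(-10 + g)*(-1)) = 3 + (18/g - sqrt(-10 + g)) = 3 + (-sqrt(-10 + g) + 18/g) = 3 - sqrt(-10 + g) + 18/g)
P(E(3)) - 1*(-3569) = (3 - sqrt(-10 - 3) + 18/(-3)) - 1*(-3569) = (3 - sqrt(-13) + 18*(-1/3)) + 3569 = (3 - I*sqrt(13) - 6) + 3569 = (-3 - I*sqrt(13)) + 3569 = 3566 - I*sqrt(13)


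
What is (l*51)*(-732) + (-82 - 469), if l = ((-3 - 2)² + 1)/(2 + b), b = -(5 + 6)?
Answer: 107297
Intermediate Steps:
b = -11 (b = -1*11 = -11)
l = -26/9 (l = ((-3 - 2)² + 1)/(2 - 11) = ((-5)² + 1)/(-9) = (25 + 1)*(-⅑) = 26*(-⅑) = -26/9 ≈ -2.8889)
(l*51)*(-732) + (-82 - 469) = -26/9*51*(-732) + (-82 - 469) = -442/3*(-732) - 551 = 107848 - 551 = 107297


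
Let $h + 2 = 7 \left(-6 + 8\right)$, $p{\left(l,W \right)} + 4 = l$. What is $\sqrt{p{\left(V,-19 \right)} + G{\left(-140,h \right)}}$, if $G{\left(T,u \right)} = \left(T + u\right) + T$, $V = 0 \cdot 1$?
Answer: $4 i \sqrt{17} \approx 16.492 i$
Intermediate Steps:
$V = 0$
$p{\left(l,W \right)} = -4 + l$
$h = 12$ ($h = -2 + 7 \left(-6 + 8\right) = -2 + 7 \cdot 2 = -2 + 14 = 12$)
$G{\left(T,u \right)} = u + 2 T$
$\sqrt{p{\left(V,-19 \right)} + G{\left(-140,h \right)}} = \sqrt{\left(-4 + 0\right) + \left(12 + 2 \left(-140\right)\right)} = \sqrt{-4 + \left(12 - 280\right)} = \sqrt{-4 - 268} = \sqrt{-272} = 4 i \sqrt{17}$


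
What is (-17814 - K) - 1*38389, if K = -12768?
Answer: -43435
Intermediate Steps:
(-17814 - K) - 1*38389 = (-17814 - 1*(-12768)) - 1*38389 = (-17814 + 12768) - 38389 = -5046 - 38389 = -43435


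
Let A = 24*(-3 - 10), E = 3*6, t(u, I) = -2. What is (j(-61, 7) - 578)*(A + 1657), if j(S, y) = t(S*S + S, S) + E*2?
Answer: -731680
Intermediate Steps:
E = 18
A = -312 (A = 24*(-13) = -312)
j(S, y) = 34 (j(S, y) = -2 + 18*2 = -2 + 36 = 34)
(j(-61, 7) - 578)*(A + 1657) = (34 - 578)*(-312 + 1657) = -544*1345 = -731680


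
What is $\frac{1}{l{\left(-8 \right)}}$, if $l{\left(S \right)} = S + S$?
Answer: $- \frac{1}{16} \approx -0.0625$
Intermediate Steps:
$l{\left(S \right)} = 2 S$
$\frac{1}{l{\left(-8 \right)}} = \frac{1}{2 \left(-8\right)} = \frac{1}{-16} = - \frac{1}{16}$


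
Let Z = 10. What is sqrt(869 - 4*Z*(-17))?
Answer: sqrt(1549) ≈ 39.357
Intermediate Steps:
sqrt(869 - 4*Z*(-17)) = sqrt(869 - 4*10*(-17)) = sqrt(869 - 40*(-17)) = sqrt(869 + 680) = sqrt(1549)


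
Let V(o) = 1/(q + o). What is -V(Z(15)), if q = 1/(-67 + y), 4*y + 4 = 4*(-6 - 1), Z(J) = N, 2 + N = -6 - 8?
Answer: 75/1201 ≈ 0.062448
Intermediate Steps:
N = -16 (N = -2 + (-6 - 8) = -2 - 14 = -16)
Z(J) = -16
y = -8 (y = -1 + (4*(-6 - 1))/4 = -1 + (4*(-7))/4 = -1 + (1/4)*(-28) = -1 - 7 = -8)
q = -1/75 (q = 1/(-67 - 8) = 1/(-75) = -1/75 ≈ -0.013333)
V(o) = 1/(-1/75 + o)
-V(Z(15)) = -75/(-1 + 75*(-16)) = -75/(-1 - 1200) = -75/(-1201) = -75*(-1)/1201 = -1*(-75/1201) = 75/1201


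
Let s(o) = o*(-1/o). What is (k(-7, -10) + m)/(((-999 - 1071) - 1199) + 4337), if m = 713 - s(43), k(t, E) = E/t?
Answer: 1252/1869 ≈ 0.66988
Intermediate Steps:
s(o) = -1
m = 714 (m = 713 - 1*(-1) = 713 + 1 = 714)
(k(-7, -10) + m)/(((-999 - 1071) - 1199) + 4337) = (-10/(-7) + 714)/(((-999 - 1071) - 1199) + 4337) = (-10*(-⅐) + 714)/((-2070 - 1199) + 4337) = (10/7 + 714)/(-3269 + 4337) = (5008/7)/1068 = (5008/7)*(1/1068) = 1252/1869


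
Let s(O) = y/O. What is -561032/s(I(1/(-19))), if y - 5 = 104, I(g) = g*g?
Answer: -29528/2071 ≈ -14.258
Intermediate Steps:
I(g) = g²
y = 109 (y = 5 + 104 = 109)
s(O) = 109/O
-561032/s(I(1/(-19))) = -561032/(109/((1/(-19))²)) = -561032/(109/((-1/19)²)) = -561032/(109/(1/361)) = -561032/(109*361) = -561032/39349 = -561032*1/39349 = -29528/2071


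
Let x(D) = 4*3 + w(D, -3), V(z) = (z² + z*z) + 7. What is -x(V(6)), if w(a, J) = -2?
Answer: -10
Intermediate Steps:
V(z) = 7 + 2*z² (V(z) = (z² + z²) + 7 = 2*z² + 7 = 7 + 2*z²)
x(D) = 10 (x(D) = 4*3 - 2 = 12 - 2 = 10)
-x(V(6)) = -1*10 = -10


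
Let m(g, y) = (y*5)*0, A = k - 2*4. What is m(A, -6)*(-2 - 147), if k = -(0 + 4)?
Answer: 0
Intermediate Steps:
k = -4 (k = -1*4 = -4)
A = -12 (A = -4 - 2*4 = -4 - 8 = -12)
m(g, y) = 0 (m(g, y) = (5*y)*0 = 0)
m(A, -6)*(-2 - 147) = 0*(-2 - 147) = 0*(-149) = 0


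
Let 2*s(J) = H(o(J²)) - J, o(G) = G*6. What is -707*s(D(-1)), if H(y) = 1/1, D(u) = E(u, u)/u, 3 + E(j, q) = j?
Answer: 2121/2 ≈ 1060.5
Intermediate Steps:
E(j, q) = -3 + j
D(u) = (-3 + u)/u
o(G) = 6*G
H(y) = 1
s(J) = ½ - J/2 (s(J) = (1 - J)/2 = ½ - J/2)
-707*s(D(-1)) = -707*(½ - (-3 - 1)/(2*(-1))) = -707*(½ - (-1)*(-4)/2) = -707*(½ - ½*4) = -707*(½ - 2) = -707*(-3/2) = 2121/2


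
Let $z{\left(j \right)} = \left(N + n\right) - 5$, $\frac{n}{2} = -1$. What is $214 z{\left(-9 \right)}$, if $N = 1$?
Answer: $-1284$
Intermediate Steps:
$n = -2$ ($n = 2 \left(-1\right) = -2$)
$z{\left(j \right)} = -6$ ($z{\left(j \right)} = \left(1 - 2\right) - 5 = -1 - 5 = -6$)
$214 z{\left(-9 \right)} = 214 \left(-6\right) = -1284$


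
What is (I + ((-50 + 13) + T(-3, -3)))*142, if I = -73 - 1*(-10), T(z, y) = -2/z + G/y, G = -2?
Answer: -42032/3 ≈ -14011.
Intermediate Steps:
T(z, y) = -2/y - 2/z (T(z, y) = -2/z - 2/y = -2/y - 2/z)
I = -63 (I = -73 + 10 = -63)
(I + ((-50 + 13) + T(-3, -3)))*142 = (-63 + ((-50 + 13) + (-2/(-3) - 2/(-3))))*142 = (-63 + (-37 + (-2*(-⅓) - 2*(-⅓))))*142 = (-63 + (-37 + (⅔ + ⅔)))*142 = (-63 + (-37 + 4/3))*142 = (-63 - 107/3)*142 = -296/3*142 = -42032/3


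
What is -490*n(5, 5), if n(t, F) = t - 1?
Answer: -1960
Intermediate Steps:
n(t, F) = -1 + t
-490*n(5, 5) = -490*(-1 + 5) = -490*4 = -1960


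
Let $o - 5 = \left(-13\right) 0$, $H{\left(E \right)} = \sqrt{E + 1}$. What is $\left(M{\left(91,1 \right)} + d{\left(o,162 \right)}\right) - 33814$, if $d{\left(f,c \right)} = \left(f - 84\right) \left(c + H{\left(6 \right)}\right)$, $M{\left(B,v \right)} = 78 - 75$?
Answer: $-46609 - 79 \sqrt{7} \approx -46818.0$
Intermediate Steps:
$H{\left(E \right)} = \sqrt{1 + E}$
$o = 5$ ($o = 5 - 0 = 5 + 0 = 5$)
$M{\left(B,v \right)} = 3$ ($M{\left(B,v \right)} = 78 - 75 = 3$)
$d{\left(f,c \right)} = \left(-84 + f\right) \left(c + \sqrt{7}\right)$ ($d{\left(f,c \right)} = \left(f - 84\right) \left(c + \sqrt{1 + 6}\right) = \left(-84 + f\right) \left(c + \sqrt{7}\right)$)
$\left(M{\left(91,1 \right)} + d{\left(o,162 \right)}\right) - 33814 = \left(3 + \left(\left(-84\right) 162 - 84 \sqrt{7} + 162 \cdot 5 + 5 \sqrt{7}\right)\right) - 33814 = \left(3 + \left(-13608 - 84 \sqrt{7} + 810 + 5 \sqrt{7}\right)\right) - 33814 = \left(3 - \left(12798 + 79 \sqrt{7}\right)\right) - 33814 = \left(-12795 - 79 \sqrt{7}\right) - 33814 = -46609 - 79 \sqrt{7}$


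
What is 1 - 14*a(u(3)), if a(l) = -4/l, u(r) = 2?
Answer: 29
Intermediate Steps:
1 - 14*a(u(3)) = 1 - (-56)/2 = 1 - 14*(-2) = 1 + 28 = 29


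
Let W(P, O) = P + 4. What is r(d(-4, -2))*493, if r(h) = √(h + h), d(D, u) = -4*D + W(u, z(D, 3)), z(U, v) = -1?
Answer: 2958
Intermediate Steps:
W(P, O) = 4 + P
d(D, u) = 4 + u - 4*D (d(D, u) = -4*D + (4 + u) = 4 + u - 4*D)
r(h) = √2*√h (r(h) = √(2*h) = √2*√h)
r(d(-4, -2))*493 = (√2*√(4 - 2 - 4*(-4)))*493 = (√2*√(4 - 2 + 16))*493 = (√2*√18)*493 = (√2*(3*√2))*493 = 6*493 = 2958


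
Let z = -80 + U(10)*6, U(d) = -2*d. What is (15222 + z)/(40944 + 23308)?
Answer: 7511/32126 ≈ 0.23380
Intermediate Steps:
z = -200 (z = -80 - 2*10*6 = -80 - 20*6 = -80 - 120 = -200)
(15222 + z)/(40944 + 23308) = (15222 - 200)/(40944 + 23308) = 15022/64252 = 15022*(1/64252) = 7511/32126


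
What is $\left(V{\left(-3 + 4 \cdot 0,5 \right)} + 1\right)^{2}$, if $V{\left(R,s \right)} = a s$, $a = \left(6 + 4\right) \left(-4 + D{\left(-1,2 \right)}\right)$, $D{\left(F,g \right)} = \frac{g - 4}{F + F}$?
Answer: $22201$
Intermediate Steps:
$D{\left(F,g \right)} = \frac{-4 + g}{2 F}$
$a = -30$ ($a = \left(6 + 4\right) \left(-4 + \frac{-4 + 2}{2 \left(-1\right)}\right) = 10 \left(-4 + \frac{1}{2} \left(-1\right) \left(-2\right)\right) = 10 \left(-4 + 1\right) = 10 \left(-3\right) = -30$)
$V{\left(R,s \right)} = - 30 s$
$\left(V{\left(-3 + 4 \cdot 0,5 \right)} + 1\right)^{2} = \left(\left(-30\right) 5 + 1\right)^{2} = \left(-150 + 1\right)^{2} = \left(-149\right)^{2} = 22201$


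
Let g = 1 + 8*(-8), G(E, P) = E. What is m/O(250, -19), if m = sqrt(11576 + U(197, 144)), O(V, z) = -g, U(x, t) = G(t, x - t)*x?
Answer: 2*sqrt(9986)/63 ≈ 3.1724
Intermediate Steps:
U(x, t) = t*x
g = -63 (g = 1 - 64 = -63)
O(V, z) = 63 (O(V, z) = -1*(-63) = 63)
m = 2*sqrt(9986) (m = sqrt(11576 + 144*197) = sqrt(11576 + 28368) = sqrt(39944) = 2*sqrt(9986) ≈ 199.86)
m/O(250, -19) = (2*sqrt(9986))/63 = (2*sqrt(9986))*(1/63) = 2*sqrt(9986)/63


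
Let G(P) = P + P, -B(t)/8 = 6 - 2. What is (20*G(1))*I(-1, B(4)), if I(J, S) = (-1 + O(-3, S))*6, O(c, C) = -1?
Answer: -480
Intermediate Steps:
B(t) = -32 (B(t) = -8*(6 - 2) = -8*4 = -32)
G(P) = 2*P
I(J, S) = -12 (I(J, S) = (-1 - 1)*6 = -2*6 = -12)
(20*G(1))*I(-1, B(4)) = (20*(2*1))*(-12) = (20*2)*(-12) = 40*(-12) = -480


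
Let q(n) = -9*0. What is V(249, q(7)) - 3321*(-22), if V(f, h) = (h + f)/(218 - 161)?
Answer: 1388261/19 ≈ 73066.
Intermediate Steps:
q(n) = 0
V(f, h) = f/57 + h/57 (V(f, h) = (f + h)/57 = (f + h)*(1/57) = f/57 + h/57)
V(249, q(7)) - 3321*(-22) = ((1/57)*249 + (1/57)*0) - 3321*(-22) = (83/19 + 0) + 73062 = 83/19 + 73062 = 1388261/19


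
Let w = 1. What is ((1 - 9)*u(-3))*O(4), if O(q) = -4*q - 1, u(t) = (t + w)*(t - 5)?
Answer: 2176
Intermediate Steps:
u(t) = (1 + t)*(-5 + t) (u(t) = (t + 1)*(t - 5) = (1 + t)*(-5 + t))
O(q) = -1 - 4*q
((1 - 9)*u(-3))*O(4) = ((1 - 9)*(-5 + (-3)² - 4*(-3)))*(-1 - 4*4) = (-8*(-5 + 9 + 12))*(-1 - 16) = -8*16*(-17) = -128*(-17) = 2176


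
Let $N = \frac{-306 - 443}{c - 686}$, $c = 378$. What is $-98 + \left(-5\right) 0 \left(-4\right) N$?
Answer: $-98$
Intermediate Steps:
$N = \frac{107}{44}$ ($N = \frac{-306 - 443}{378 - 686} = - \frac{749}{-308} = \left(-749\right) \left(- \frac{1}{308}\right) = \frac{107}{44} \approx 2.4318$)
$-98 + \left(-5\right) 0 \left(-4\right) N = -98 + \left(-5\right) 0 \left(-4\right) \frac{107}{44} = -98 + 0 \left(-4\right) \frac{107}{44} = -98 + 0 \cdot \frac{107}{44} = -98 + 0 = -98$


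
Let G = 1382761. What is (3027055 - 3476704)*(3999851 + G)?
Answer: -2420286103188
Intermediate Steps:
(3027055 - 3476704)*(3999851 + G) = (3027055 - 3476704)*(3999851 + 1382761) = -449649*5382612 = -2420286103188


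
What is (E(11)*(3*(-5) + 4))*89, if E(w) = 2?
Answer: -1958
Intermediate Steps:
(E(11)*(3*(-5) + 4))*89 = (2*(3*(-5) + 4))*89 = (2*(-15 + 4))*89 = (2*(-11))*89 = -22*89 = -1958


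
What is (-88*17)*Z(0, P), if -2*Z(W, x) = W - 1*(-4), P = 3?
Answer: 2992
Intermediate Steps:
Z(W, x) = -2 - W/2 (Z(W, x) = -(W - 1*(-4))/2 = -(W + 4)/2 = -(4 + W)/2 = -2 - W/2)
(-88*17)*Z(0, P) = (-88*17)*(-2 - ½*0) = -1496*(-2 + 0) = -1496*(-2) = 2992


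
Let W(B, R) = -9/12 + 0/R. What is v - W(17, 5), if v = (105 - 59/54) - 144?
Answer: -4249/108 ≈ -39.343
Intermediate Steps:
W(B, R) = -3/4 (W(B, R) = -9*1/12 + 0 = -3/4 + 0 = -3/4)
v = -2165/54 (v = (105 - 59*1/54) - 144 = (105 - 59/54) - 144 = 5611/54 - 144 = -2165/54 ≈ -40.093)
v - W(17, 5) = -2165/54 - 1*(-3/4) = -2165/54 + 3/4 = -4249/108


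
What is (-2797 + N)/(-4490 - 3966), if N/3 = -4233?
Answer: 1937/1057 ≈ 1.8325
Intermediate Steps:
N = -12699 (N = 3*(-4233) = -12699)
(-2797 + N)/(-4490 - 3966) = (-2797 - 12699)/(-4490 - 3966) = -15496/(-8456) = -15496*(-1/8456) = 1937/1057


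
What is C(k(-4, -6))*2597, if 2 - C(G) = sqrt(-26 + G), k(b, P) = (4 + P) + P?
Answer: 5194 - 2597*I*sqrt(34) ≈ 5194.0 - 15143.0*I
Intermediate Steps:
k(b, P) = 4 + 2*P
C(G) = 2 - sqrt(-26 + G)
C(k(-4, -6))*2597 = (2 - sqrt(-26 + (4 + 2*(-6))))*2597 = (2 - sqrt(-26 + (4 - 12)))*2597 = (2 - sqrt(-26 - 8))*2597 = (2 - sqrt(-34))*2597 = (2 - I*sqrt(34))*2597 = 5194 - 2597*I*sqrt(34)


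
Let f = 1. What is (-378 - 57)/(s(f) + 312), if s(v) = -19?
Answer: -435/293 ≈ -1.4846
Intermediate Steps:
(-378 - 57)/(s(f) + 312) = (-378 - 57)/(-19 + 312) = -435/293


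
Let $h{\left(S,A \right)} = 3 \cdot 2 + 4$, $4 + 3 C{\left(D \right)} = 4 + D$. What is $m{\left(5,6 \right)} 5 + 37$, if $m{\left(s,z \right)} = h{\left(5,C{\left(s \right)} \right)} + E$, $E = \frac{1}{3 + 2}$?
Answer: $88$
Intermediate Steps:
$C{\left(D \right)} = \frac{D}{3}$ ($C{\left(D \right)} = - \frac{4}{3} + \frac{4 + D}{3} = - \frac{4}{3} + \left(\frac{4}{3} + \frac{D}{3}\right) = \frac{D}{3}$)
$h{\left(S,A \right)} = 10$ ($h{\left(S,A \right)} = 6 + 4 = 10$)
$E = \frac{1}{5} \approx 0.2$
$m{\left(s,z \right)} = \frac{51}{5}$ ($m{\left(s,z \right)} = 10 + \frac{1}{5} = \frac{51}{5}$)
$m{\left(5,6 \right)} 5 + 37 = \frac{51}{5} \cdot 5 + 37 = 51 + 37 = 88$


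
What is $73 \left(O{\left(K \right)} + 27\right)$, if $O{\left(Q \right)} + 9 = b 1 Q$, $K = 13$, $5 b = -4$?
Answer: $\frac{2774}{5} \approx 554.8$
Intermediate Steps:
$b = - \frac{4}{5}$ ($b = \frac{1}{5} \left(-4\right) = - \frac{4}{5} \approx -0.8$)
$O{\left(Q \right)} = -9 - \frac{4 Q}{5}$ ($O{\left(Q \right)} = -9 + \left(- \frac{4}{5}\right) 1 Q = -9 - \frac{4 Q}{5}$)
$73 \left(O{\left(K \right)} + 27\right) = 73 \left(\left(-9 - \frac{52}{5}\right) + 27\right) = 73 \left(- \frac{97}{5} + 27\right) = 73 \cdot \frac{38}{5} = \frac{2774}{5}$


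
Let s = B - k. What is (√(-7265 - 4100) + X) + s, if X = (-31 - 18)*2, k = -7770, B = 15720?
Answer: 23392 + I*√11365 ≈ 23392.0 + 106.61*I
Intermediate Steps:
s = 23490 (s = 15720 - 1*(-7770) = 15720 + 7770 = 23490)
X = -98 (X = -49*2 = -98)
(√(-7265 - 4100) + X) + s = (√(-7265 - 4100) - 98) + 23490 = (√(-11365) - 98) + 23490 = (I*√11365 - 98) + 23490 = (-98 + I*√11365) + 23490 = 23392 + I*√11365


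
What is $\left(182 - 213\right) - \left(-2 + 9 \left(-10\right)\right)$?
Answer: $61$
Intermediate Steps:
$\left(182 - 213\right) - \left(-2 + 9 \left(-10\right)\right) = -31 - \left(-2 - 90\right) = -31 - -92 = -31 + 92 = 61$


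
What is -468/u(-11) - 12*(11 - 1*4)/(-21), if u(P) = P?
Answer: 512/11 ≈ 46.545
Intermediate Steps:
-468/u(-11) - 12*(11 - 1*4)/(-21) = -468/(-11) - 12*(11 - 1*4)/(-21) = -468*(-1/11) - 12*(11 - 4)*(-1/21) = 468/11 - 12*7*(-1/21) = 468/11 - 84*(-1/21) = 468/11 + 4 = 512/11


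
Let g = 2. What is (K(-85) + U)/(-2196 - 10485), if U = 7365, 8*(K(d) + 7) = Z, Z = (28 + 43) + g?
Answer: -58937/101448 ≈ -0.58096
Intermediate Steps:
Z = 73 (Z = (28 + 43) + 2 = 71 + 2 = 73)
K(d) = 17/8 (K(d) = -7 + (⅛)*73 = -7 + 73/8 = 17/8)
(K(-85) + U)/(-2196 - 10485) = (17/8 + 7365)/(-2196 - 10485) = (58937/8)/(-12681) = (58937/8)*(-1/12681) = -58937/101448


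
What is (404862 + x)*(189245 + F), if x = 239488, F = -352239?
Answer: -105025183900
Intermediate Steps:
(404862 + x)*(189245 + F) = (404862 + 239488)*(189245 - 352239) = 644350*(-162994) = -105025183900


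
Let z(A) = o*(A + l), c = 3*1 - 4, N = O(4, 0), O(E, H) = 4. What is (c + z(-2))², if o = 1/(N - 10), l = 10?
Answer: 49/9 ≈ 5.4444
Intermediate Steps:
N = 4
c = -1 (c = 3 - 4 = -1)
o = -⅙ (o = 1/(4 - 10) = 1/(-6) = -⅙ ≈ -0.16667)
z(A) = -5/3 - A/6 (z(A) = -(A + 10)/6 = -(10 + A)/6 = -5/3 - A/6)
(c + z(-2))² = (-1 + (-5/3 - ⅙*(-2)))² = (-1 + (-5/3 + ⅓))² = (-1 - 4/3)² = (-7/3)² = 49/9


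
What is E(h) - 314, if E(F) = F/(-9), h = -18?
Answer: -312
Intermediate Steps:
E(F) = -F/9 (E(F) = F*(-⅑) = -F/9)
E(h) - 314 = -⅑*(-18) - 314 = 2 - 314 = -312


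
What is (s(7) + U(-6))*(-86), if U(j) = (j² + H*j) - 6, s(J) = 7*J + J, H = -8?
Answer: -11524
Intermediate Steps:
s(J) = 8*J
U(j) = -6 + j² - 8*j (U(j) = (j² - 8*j) - 6 = -6 + j² - 8*j)
(s(7) + U(-6))*(-86) = (8*7 + (-6 + (-6)² - 8*(-6)))*(-86) = (56 + (-6 + 36 + 48))*(-86) = (56 + 78)*(-86) = 134*(-86) = -11524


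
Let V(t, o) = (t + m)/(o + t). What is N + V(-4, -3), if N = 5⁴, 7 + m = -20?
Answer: 4406/7 ≈ 629.43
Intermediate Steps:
m = -27 (m = -7 - 20 = -27)
N = 625
V(t, o) = (-27 + t)/(o + t) (V(t, o) = (t - 27)/(o + t) = (-27 + t)/(o + t))
N + V(-4, -3) = 625 + (-27 - 4)/(-3 - 4) = 625 - 31/(-7) = 625 - ⅐*(-31) = 625 + 31/7 = 4406/7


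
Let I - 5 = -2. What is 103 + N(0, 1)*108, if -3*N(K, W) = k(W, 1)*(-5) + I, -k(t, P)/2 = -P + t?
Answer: -5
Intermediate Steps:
I = 3 (I = 5 - 2 = 3)
k(t, P) = -2*t + 2*P (k(t, P) = -2*(-P + t) = -2*(t - P) = -2*t + 2*P)
N(K, W) = 7/3 - 10*W/3 (N(K, W) = -((-2*W + 2*1)*(-5) + 3)/3 = -((-2*W + 2)*(-5) + 3)/3 = -((2 - 2*W)*(-5) + 3)/3 = -((-10 + 10*W) + 3)/3 = -(-7 + 10*W)/3 = 7/3 - 10*W/3)
103 + N(0, 1)*108 = 103 + (7/3 - 10/3*1)*108 = 103 + (7/3 - 10/3)*108 = 103 - 1*108 = 103 - 108 = -5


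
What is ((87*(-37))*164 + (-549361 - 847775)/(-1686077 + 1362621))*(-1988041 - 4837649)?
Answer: 36422777831262075/10108 ≈ 3.6034e+12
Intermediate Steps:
((87*(-37))*164 + (-549361 - 847775)/(-1686077 + 1362621))*(-1988041 - 4837649) = (-3219*164 - 1397136/(-323456))*(-6825690) = (-527916 - 1397136*(-1/323456))*(-6825690) = (-527916 + 87321/20216)*(-6825690) = -10672262535/20216*(-6825690) = 36422777831262075/10108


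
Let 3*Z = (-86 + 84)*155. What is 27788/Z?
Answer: -41682/155 ≈ -268.92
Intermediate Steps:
Z = -310/3 (Z = ((-86 + 84)*155)/3 = (-2*155)/3 = (⅓)*(-310) = -310/3 ≈ -103.33)
27788/Z = 27788/(-310/3) = 27788*(-3/310) = -41682/155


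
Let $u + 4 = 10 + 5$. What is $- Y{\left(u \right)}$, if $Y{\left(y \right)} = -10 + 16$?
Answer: $-6$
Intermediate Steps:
$u = 11$ ($u = -4 + \left(10 + 5\right) = -4 + 15 = 11$)
$Y{\left(y \right)} = 6$
$- Y{\left(u \right)} = \left(-1\right) 6 = -6$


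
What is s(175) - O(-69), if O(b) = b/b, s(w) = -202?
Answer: -203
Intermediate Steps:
O(b) = 1
s(175) - O(-69) = -202 - 1*1 = -202 - 1 = -203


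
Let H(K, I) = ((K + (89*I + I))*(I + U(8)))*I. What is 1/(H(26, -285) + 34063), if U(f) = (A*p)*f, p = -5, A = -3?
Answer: -1/1204934537 ≈ -8.2992e-10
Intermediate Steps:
U(f) = 15*f (U(f) = (-3*(-5))*f = 15*f)
H(K, I) = I*(120 + I)*(K + 90*I) (H(K, I) = ((K + (89*I + I))*(I + 15*8))*I = ((K + 90*I)*(I + 120))*I = ((K + 90*I)*(120 + I))*I = ((120 + I)*(K + 90*I))*I = I*(120 + I)*(K + 90*I))
1/(H(26, -285) + 34063) = 1/(-285*(90*(-285)**2 + 120*26 + 10800*(-285) - 285*26) + 34063) = 1/(-285*(90*81225 + 3120 - 3078000 - 7410) + 34063) = 1/(-285*(7310250 + 3120 - 3078000 - 7410) + 34063) = 1/(-285*4227960 + 34063) = 1/(-1204968600 + 34063) = 1/(-1204934537) = -1/1204934537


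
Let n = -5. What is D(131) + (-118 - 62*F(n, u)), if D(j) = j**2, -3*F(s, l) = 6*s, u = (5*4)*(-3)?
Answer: 16423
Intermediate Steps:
u = -60 (u = 20*(-3) = -60)
F(s, l) = -2*s
D(131) + (-118 - 62*F(n, u)) = 131**2 + (-118 - (-124)*(-5)) = 17161 + (-118 - 62*10) = 17161 + (-118 - 620) = 17161 - 738 = 16423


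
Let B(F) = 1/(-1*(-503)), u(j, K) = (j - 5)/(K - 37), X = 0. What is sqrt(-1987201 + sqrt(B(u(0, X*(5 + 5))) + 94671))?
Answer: sqrt(-502779737809 + 503*sqrt(23952615542))/503 ≈ 1409.6*I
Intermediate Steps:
u(j, K) = (-5 + j)/(-37 + K)
B(F) = 1/503
sqrt(-1987201 + sqrt(B(u(0, X*(5 + 5))) + 94671)) = sqrt(-1987201 + sqrt(1/503 + 94671)) = sqrt(-1987201 + sqrt(47619514/503)) = sqrt(-1987201 + sqrt(23952615542)/503)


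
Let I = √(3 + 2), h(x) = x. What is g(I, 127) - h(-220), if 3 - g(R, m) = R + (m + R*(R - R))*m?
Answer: -15906 - √5 ≈ -15908.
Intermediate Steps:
I = √5 ≈ 2.2361
g(R, m) = 3 - R - m² (g(R, m) = 3 - (R + (m + R*(R - R))*m) = 3 - (R + (m + R*0)*m) = 3 - (R + (m + 0)*m) = 3 - (R + m*m) = 3 - (R + m²) = 3 + (-R - m²) = 3 - R - m²)
g(I, 127) - h(-220) = (3 - √5 - 1*127²) - 1*(-220) = (3 - √5 - 1*16129) + 220 = (3 - √5 - 16129) + 220 = (-16126 - √5) + 220 = -15906 - √5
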